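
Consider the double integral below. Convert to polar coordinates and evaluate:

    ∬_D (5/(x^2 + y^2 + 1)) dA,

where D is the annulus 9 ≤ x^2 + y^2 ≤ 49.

The region D is 3 ≤ r ≤ 7, 0 ≤ θ ≤ 2π in polar coordinates, where x = r cos(θ), y = r sin(θ), and dA = r dr dθ.

Under the substitution, the integrand becomes 5/(r^2 + 1), so

    ∬_D (5/(x^2 + y^2 + 1)) dA = ∫_{0}^{2π} ∫_{3}^{7} (5/(r^2 + 1)) · r dr dθ.

Inner integral (in r): ∫_{3}^{7} (5/(r^2 + 1)) · r dr = 5log(5)/2.

Outer integral (in θ): ∫_{0}^{2π} (5log(5)/2) dθ = 5π log(5).

Therefore ∬_D (5/(x^2 + y^2 + 1)) dA = 5π log(5).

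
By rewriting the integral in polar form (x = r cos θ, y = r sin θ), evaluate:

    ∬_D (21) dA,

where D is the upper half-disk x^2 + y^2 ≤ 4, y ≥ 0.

The region D is 0 ≤ r ≤ 2, 0 ≤ θ ≤ π in polar coordinates, where x = r cos(θ), y = r sin(θ), and dA = r dr dθ.

Under the substitution, the integrand becomes 21, so

    ∬_D (21) dA = ∫_{0}^{π} ∫_{0}^{2} (21) · r dr dθ.

Inner integral (in r): ∫_{0}^{2} (21) · r dr = 42.

Outer integral (in θ): ∫_{0}^{π} (42) dθ = 42π.

Therefore ∬_D (21) dA = 42π.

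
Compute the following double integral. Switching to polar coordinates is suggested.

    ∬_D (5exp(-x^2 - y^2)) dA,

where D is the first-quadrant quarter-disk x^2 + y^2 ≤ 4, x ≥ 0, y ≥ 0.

The region D is 0 ≤ r ≤ 2, 0 ≤ θ ≤ π/2 in polar coordinates, where x = r cos(θ), y = r sin(θ), and dA = r dr dθ.

Under the substitution, the integrand becomes 5exp(-r^2), so

    ∬_D (5exp(-x^2 - y^2)) dA = ∫_{0}^{π/2} ∫_{0}^{2} (5exp(-r^2)) · r dr dθ.

Inner integral (in r): ∫_{0}^{2} (5exp(-r^2)) · r dr = 5/2 - 5exp(-4)/2.

Outer integral (in θ): ∫_{0}^{π/2} (5/2 - 5exp(-4)/2) dθ = -5π (1 - exp(4))exp(-4)/4.

Therefore ∬_D (5exp(-x^2 - y^2)) dA = -5π (1 - exp(4))exp(-4)/4.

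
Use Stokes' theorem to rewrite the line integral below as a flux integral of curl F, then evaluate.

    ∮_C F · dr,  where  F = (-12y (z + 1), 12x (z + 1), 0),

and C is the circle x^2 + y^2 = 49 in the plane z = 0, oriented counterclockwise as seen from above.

Let S be the flat disk x^2 + y^2 ≤ 49 in the plane z = 0, with upward unit normal n̂ = ẑ. By Stokes' theorem,

    ∮_C F · dr = ∬_S (∇ × F) · n̂ dS = ∬_D (curl F)_z dA,

where D is the disk x^2 + y^2 ≤ 49.

Compute the curl of F = (-12y (z + 1), 12x (z + 1), 0):
    (∇ × F)_x = ∂F_z/∂y - ∂F_y/∂z = -12x,
    (∇ × F)_y = ∂F_x/∂z - ∂F_z/∂x = -12y,
    (∇ × F)_z = ∂F_y/∂x - ∂F_x/∂y = 24z + 24.

On z = 0, (curl F)_z = 24.

Convert to polar (x = r cos θ, y = r sin θ, dA = r dr dθ); the integrand becomes 24, so

    ∬_D (curl F)_z dA = ∫_0^{2π} ∫_0^{7} (24) · r dr dθ.

Inner (r from 0 to 7): 588.
Outer (θ from 0 to 2π): 1176π.

Therefore ∮_C F · dr = 1176π.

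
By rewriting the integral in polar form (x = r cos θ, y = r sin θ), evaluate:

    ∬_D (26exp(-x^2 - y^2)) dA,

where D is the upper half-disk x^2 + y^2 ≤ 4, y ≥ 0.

The region D is 0 ≤ r ≤ 2, 0 ≤ θ ≤ π in polar coordinates, where x = r cos(θ), y = r sin(θ), and dA = r dr dθ.

Under the substitution, the integrand becomes 26exp(-r^2), so

    ∬_D (26exp(-x^2 - y^2)) dA = ∫_{0}^{π} ∫_{0}^{2} (26exp(-r^2)) · r dr dθ.

Inner integral (in r): ∫_{0}^{2} (26exp(-r^2)) · r dr = 13 - 13exp(-4).

Outer integral (in θ): ∫_{0}^{π} (13 - 13exp(-4)) dθ = -13π exp(-4) + 13π.

Therefore ∬_D (26exp(-x^2 - y^2)) dA = -13π exp(-4) + 13π.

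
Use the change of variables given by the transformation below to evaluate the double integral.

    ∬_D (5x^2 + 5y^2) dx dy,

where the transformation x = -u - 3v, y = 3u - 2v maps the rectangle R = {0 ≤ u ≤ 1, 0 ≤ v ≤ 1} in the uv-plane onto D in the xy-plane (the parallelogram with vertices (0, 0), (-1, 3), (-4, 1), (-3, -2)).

Compute the Jacobian determinant of (x, y) with respect to (u, v):

    ∂(x,y)/∂(u,v) = | -1  -3 | = (-1)(-2) - (-3)(3) = 11.
                   | 3  -2 |

Its absolute value is |J| = 11 (the area scaling factor).

Substituting x = -u - 3v, y = 3u - 2v into the integrand,

    5x^2 + 5y^2 → 50u^2 - 30u v + 65v^2,

so the integral becomes

    ∬_R (50u^2 - 30u v + 65v^2) · |J| du dv = ∫_0^1 ∫_0^1 (550u^2 - 330u v + 715v^2) dv du.

Inner (v): 550u^2 - 165u + 715/3.
Outer (u): 2035/6.

Therefore ∬_D (5x^2 + 5y^2) dx dy = 2035/6.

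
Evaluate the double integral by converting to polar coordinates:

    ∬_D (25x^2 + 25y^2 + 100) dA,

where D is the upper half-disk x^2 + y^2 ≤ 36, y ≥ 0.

The region D is 0 ≤ r ≤ 6, 0 ≤ θ ≤ π in polar coordinates, where x = r cos(θ), y = r sin(θ), and dA = r dr dθ.

Under the substitution, the integrand becomes 25r^2 + 100, so

    ∬_D (25x^2 + 25y^2 + 100) dA = ∫_{0}^{π} ∫_{0}^{6} (25r^2 + 100) · r dr dθ.

Inner integral (in r): ∫_{0}^{6} (25r^2 + 100) · r dr = 9900.

Outer integral (in θ): ∫_{0}^{π} (9900) dθ = 9900π.

Therefore ∬_D (25x^2 + 25y^2 + 100) dA = 9900π.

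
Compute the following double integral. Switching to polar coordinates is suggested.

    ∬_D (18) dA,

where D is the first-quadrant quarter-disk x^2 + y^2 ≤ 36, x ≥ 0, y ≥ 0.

The region D is 0 ≤ r ≤ 6, 0 ≤ θ ≤ π/2 in polar coordinates, where x = r cos(θ), y = r sin(θ), and dA = r dr dθ.

Under the substitution, the integrand becomes 18, so

    ∬_D (18) dA = ∫_{0}^{π/2} ∫_{0}^{6} (18) · r dr dθ.

Inner integral (in r): ∫_{0}^{6} (18) · r dr = 324.

Outer integral (in θ): ∫_{0}^{π/2} (324) dθ = 162π.

Therefore ∬_D (18) dA = 162π.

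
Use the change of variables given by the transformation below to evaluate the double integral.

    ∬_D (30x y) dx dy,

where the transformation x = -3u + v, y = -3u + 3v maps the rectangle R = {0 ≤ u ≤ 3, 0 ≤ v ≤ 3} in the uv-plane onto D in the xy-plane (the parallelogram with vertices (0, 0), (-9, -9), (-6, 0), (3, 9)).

Compute the Jacobian determinant of (x, y) with respect to (u, v):

    ∂(x,y)/∂(u,v) = | -3  1 | = (-3)(3) - (1)(-3) = -6.
                   | -3  3 |

Its absolute value is |J| = 6 (the area scaling factor).

Substituting x = -3u + v, y = -3u + 3v into the integrand,

    30x y → 270u^2 - 360u v + 90v^2,

so the integral becomes

    ∬_R (270u^2 - 360u v + 90v^2) · |J| du dv = ∫_0^3 ∫_0^3 (1620u^2 - 2160u v + 540v^2) dv du.

Inner (v): 4860u^2 - 9720u + 4860.
Outer (u): 14580.

Therefore ∬_D (30x y) dx dy = 14580.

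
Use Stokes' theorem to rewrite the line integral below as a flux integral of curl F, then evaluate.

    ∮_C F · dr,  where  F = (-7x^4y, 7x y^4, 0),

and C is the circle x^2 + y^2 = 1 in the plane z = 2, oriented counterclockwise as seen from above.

Let S be the flat disk x^2 + y^2 ≤ 1 in the plane z = 2, with upward unit normal n̂ = ẑ. By Stokes' theorem,

    ∮_C F · dr = ∬_S (∇ × F) · n̂ dS = ∬_D (curl F)_z dA,

where D is the disk x^2 + y^2 ≤ 1.

Compute the curl of F = (-7x^4y, 7x y^4, 0):
    (∇ × F)_x = ∂F_z/∂y - ∂F_y/∂z = 0,
    (∇ × F)_y = ∂F_x/∂z - ∂F_z/∂x = 0,
    (∇ × F)_z = ∂F_y/∂x - ∂F_x/∂y = 7x^4 + 7y^4.

On z = 2, (curl F)_z = 7x^4 + 7y^4.

Convert to polar (x = r cos θ, y = r sin θ, dA = r dr dθ); the integrand becomes 7r^4(sin(θ)^4 + cos(θ)^4), so

    ∬_D (curl F)_z dA = ∫_0^{2π} ∫_0^{1} (7r^4(sin(θ)^4 + cos(θ)^4)) · r dr dθ.

Inner (r from 0 to 1): 7sin(θ)^4/6 + 7cos(θ)^4/6.
Outer (θ from 0 to 2π): 7π/4.

Therefore ∮_C F · dr = 7π/4.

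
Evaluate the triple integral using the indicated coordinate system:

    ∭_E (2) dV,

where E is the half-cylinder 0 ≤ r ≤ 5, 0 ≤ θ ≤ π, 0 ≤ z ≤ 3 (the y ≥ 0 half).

In cylindrical coordinates, x = r cos(θ), y = r sin(θ), z = z, and dV = r dr dθ dz.

The integrand becomes 2, so

    ∭_E (2) dV = ∫_{0}^{π} ∫_{0}^{5} ∫_{0}^{3} (2) · r dz dr dθ.

Inner (z): 6r.
Middle (r from 0 to 5): 75.
Outer (θ): 75π.

Therefore the triple integral equals 75π.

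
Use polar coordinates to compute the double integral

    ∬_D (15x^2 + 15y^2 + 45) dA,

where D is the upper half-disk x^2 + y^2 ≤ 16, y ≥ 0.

The region D is 0 ≤ r ≤ 4, 0 ≤ θ ≤ π in polar coordinates, where x = r cos(θ), y = r sin(θ), and dA = r dr dθ.

Under the substitution, the integrand becomes 15r^2 + 45, so

    ∬_D (15x^2 + 15y^2 + 45) dA = ∫_{0}^{π} ∫_{0}^{4} (15r^2 + 45) · r dr dθ.

Inner integral (in r): ∫_{0}^{4} (15r^2 + 45) · r dr = 1320.

Outer integral (in θ): ∫_{0}^{π} (1320) dθ = 1320π.

Therefore ∬_D (15x^2 + 15y^2 + 45) dA = 1320π.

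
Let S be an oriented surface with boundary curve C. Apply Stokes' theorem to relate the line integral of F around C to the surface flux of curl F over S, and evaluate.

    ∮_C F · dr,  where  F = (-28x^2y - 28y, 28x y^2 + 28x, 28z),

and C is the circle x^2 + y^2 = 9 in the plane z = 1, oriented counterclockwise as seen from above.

Let S be the flat disk x^2 + y^2 ≤ 9 in the plane z = 1, with upward unit normal n̂ = ẑ. By Stokes' theorem,

    ∮_C F · dr = ∬_S (∇ × F) · n̂ dS = ∬_D (curl F)_z dA,

where D is the disk x^2 + y^2 ≤ 9.

Compute the curl of F = (-28x^2y - 28y, 28x y^2 + 28x, 28z):
    (∇ × F)_x = ∂F_z/∂y - ∂F_y/∂z = 0,
    (∇ × F)_y = ∂F_x/∂z - ∂F_z/∂x = 0,
    (∇ × F)_z = ∂F_y/∂x - ∂F_x/∂y = 28x^2 + 28y^2 + 56.

On z = 1, (curl F)_z = 28x^2 + 28y^2 + 56.

Convert to polar (x = r cos θ, y = r sin θ, dA = r dr dθ); the integrand becomes 28r^2 + 56, so

    ∬_D (curl F)_z dA = ∫_0^{2π} ∫_0^{3} (28r^2 + 56) · r dr dθ.

Inner (r from 0 to 3): 819.
Outer (θ from 0 to 2π): 1638π.

Therefore ∮_C F · dr = 1638π.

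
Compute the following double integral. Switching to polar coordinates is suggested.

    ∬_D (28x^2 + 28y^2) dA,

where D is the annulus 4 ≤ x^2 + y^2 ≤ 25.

The region D is 2 ≤ r ≤ 5, 0 ≤ θ ≤ 2π in polar coordinates, where x = r cos(θ), y = r sin(θ), and dA = r dr dθ.

Under the substitution, the integrand becomes 28r^2, so

    ∬_D (28x^2 + 28y^2) dA = ∫_{0}^{2π} ∫_{2}^{5} (28r^2) · r dr dθ.

Inner integral (in r): ∫_{2}^{5} (28r^2) · r dr = 4263.

Outer integral (in θ): ∫_{0}^{2π} (4263) dθ = 8526π.

Therefore ∬_D (28x^2 + 28y^2) dA = 8526π.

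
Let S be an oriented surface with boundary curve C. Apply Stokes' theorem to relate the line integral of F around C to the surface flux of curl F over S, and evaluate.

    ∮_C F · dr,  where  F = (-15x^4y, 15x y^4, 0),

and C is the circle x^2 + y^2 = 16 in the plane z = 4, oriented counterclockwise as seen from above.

Let S be the flat disk x^2 + y^2 ≤ 16 in the plane z = 4, with upward unit normal n̂ = ẑ. By Stokes' theorem,

    ∮_C F · dr = ∬_S (∇ × F) · n̂ dS = ∬_D (curl F)_z dA,

where D is the disk x^2 + y^2 ≤ 16.

Compute the curl of F = (-15x^4y, 15x y^4, 0):
    (∇ × F)_x = ∂F_z/∂y - ∂F_y/∂z = 0,
    (∇ × F)_y = ∂F_x/∂z - ∂F_z/∂x = 0,
    (∇ × F)_z = ∂F_y/∂x - ∂F_x/∂y = 15x^4 + 15y^4.

On z = 4, (curl F)_z = 15x^4 + 15y^4.

Convert to polar (x = r cos θ, y = r sin θ, dA = r dr dθ); the integrand becomes 15r^4(sin(θ)^4 + cos(θ)^4), so

    ∬_D (curl F)_z dA = ∫_0^{2π} ∫_0^{4} (15r^4(sin(θ)^4 + cos(θ)^4)) · r dr dθ.

Inner (r from 0 to 4): 10240sin(θ)^4 + 10240cos(θ)^4.
Outer (θ from 0 to 2π): 15360π.

Therefore ∮_C F · dr = 15360π.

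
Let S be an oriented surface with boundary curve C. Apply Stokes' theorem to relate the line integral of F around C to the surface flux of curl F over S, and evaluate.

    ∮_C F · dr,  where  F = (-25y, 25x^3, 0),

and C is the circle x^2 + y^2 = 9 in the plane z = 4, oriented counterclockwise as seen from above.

Let S be the flat disk x^2 + y^2 ≤ 9 in the plane z = 4, with upward unit normal n̂ = ẑ. By Stokes' theorem,

    ∮_C F · dr = ∬_S (∇ × F) · n̂ dS = ∬_D (curl F)_z dA,

where D is the disk x^2 + y^2 ≤ 9.

Compute the curl of F = (-25y, 25x^3, 0):
    (∇ × F)_x = ∂F_z/∂y - ∂F_y/∂z = 0,
    (∇ × F)_y = ∂F_x/∂z - ∂F_z/∂x = 0,
    (∇ × F)_z = ∂F_y/∂x - ∂F_x/∂y = 75x^2 + 25.

On z = 4, (curl F)_z = 75x^2 + 25.

Convert to polar (x = r cos θ, y = r sin θ, dA = r dr dθ); the integrand becomes 75r^2cos(θ)^2 + 25, so

    ∬_D (curl F)_z dA = ∫_0^{2π} ∫_0^{3} (75r^2cos(θ)^2 + 25) · r dr dθ.

Inner (r from 0 to 3): 6075cos(θ)^2/4 + 225/2.
Outer (θ from 0 to 2π): 6975π/4.

Therefore ∮_C F · dr = 6975π/4.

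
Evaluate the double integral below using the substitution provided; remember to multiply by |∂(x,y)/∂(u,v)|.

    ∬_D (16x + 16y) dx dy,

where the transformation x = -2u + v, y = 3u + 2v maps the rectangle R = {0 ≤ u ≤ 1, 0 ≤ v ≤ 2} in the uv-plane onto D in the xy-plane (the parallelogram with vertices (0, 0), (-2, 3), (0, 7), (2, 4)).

Compute the Jacobian determinant of (x, y) with respect to (u, v):

    ∂(x,y)/∂(u,v) = | -2  1 | = (-2)(2) - (1)(3) = -7.
                   | 3  2 |

Its absolute value is |J| = 7 (the area scaling factor).

Substituting x = -2u + v, y = 3u + 2v into the integrand,

    16x + 16y → 16u + 48v,

so the integral becomes

    ∬_R (16u + 48v) · |J| du dv = ∫_0^1 ∫_0^2 (112u + 336v) dv du.

Inner (v): 224u + 672.
Outer (u): 784.

Therefore ∬_D (16x + 16y) dx dy = 784.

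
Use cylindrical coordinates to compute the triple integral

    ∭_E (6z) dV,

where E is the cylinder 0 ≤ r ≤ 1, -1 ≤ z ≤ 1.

In cylindrical coordinates, x = r cos(θ), y = r sin(θ), z = z, and dV = r dr dθ dz.

The integrand becomes 6z, so

    ∭_E (6z) dV = ∫_{0}^{2π} ∫_{0}^{1} ∫_{-1}^{1} (6z) · r dz dr dθ.

Inner (z): 0.
Middle (r from 0 to 1): 0.
Outer (θ): 0.

Therefore the triple integral equals 0.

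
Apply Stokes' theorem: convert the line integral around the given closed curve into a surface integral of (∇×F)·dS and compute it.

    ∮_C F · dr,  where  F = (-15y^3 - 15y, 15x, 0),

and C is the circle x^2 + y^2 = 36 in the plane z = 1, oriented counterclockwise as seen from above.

Let S be the flat disk x^2 + y^2 ≤ 36 in the plane z = 1, with upward unit normal n̂ = ẑ. By Stokes' theorem,

    ∮_C F · dr = ∬_S (∇ × F) · n̂ dS = ∬_D (curl F)_z dA,

where D is the disk x^2 + y^2 ≤ 36.

Compute the curl of F = (-15y^3 - 15y, 15x, 0):
    (∇ × F)_x = ∂F_z/∂y - ∂F_y/∂z = 0,
    (∇ × F)_y = ∂F_x/∂z - ∂F_z/∂x = 0,
    (∇ × F)_z = ∂F_y/∂x - ∂F_x/∂y = 45y^2 + 30.

On z = 1, (curl F)_z = 45y^2 + 30.

Convert to polar (x = r cos θ, y = r sin θ, dA = r dr dθ); the integrand becomes 45r^2sin(θ)^2 + 30, so

    ∬_D (curl F)_z dA = ∫_0^{2π} ∫_0^{6} (45r^2sin(θ)^2 + 30) · r dr dθ.

Inner (r from 0 to 6): 14580sin(θ)^2 + 540.
Outer (θ from 0 to 2π): 15660π.

Therefore ∮_C F · dr = 15660π.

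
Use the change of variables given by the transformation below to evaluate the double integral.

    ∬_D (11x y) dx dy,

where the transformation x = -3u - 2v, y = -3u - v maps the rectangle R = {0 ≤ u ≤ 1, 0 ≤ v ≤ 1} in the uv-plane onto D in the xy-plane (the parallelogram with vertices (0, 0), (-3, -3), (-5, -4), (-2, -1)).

Compute the Jacobian determinant of (x, y) with respect to (u, v):

    ∂(x,y)/∂(u,v) = | -3  -2 | = (-3)(-1) - (-2)(-3) = -3.
                   | -3  -1 |

Its absolute value is |J| = 3 (the area scaling factor).

Substituting x = -3u - 2v, y = -3u - v into the integrand,

    11x y → 99u^2 + 99u v + 22v^2,

so the integral becomes

    ∬_R (99u^2 + 99u v + 22v^2) · |J| du dv = ∫_0^1 ∫_0^1 (297u^2 + 297u v + 66v^2) dv du.

Inner (v): 297u^2 + 297u/2 + 22.
Outer (u): 781/4.

Therefore ∬_D (11x y) dx dy = 781/4.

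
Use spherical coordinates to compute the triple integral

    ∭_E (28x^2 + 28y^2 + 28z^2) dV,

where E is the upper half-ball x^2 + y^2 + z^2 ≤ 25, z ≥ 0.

In spherical coordinates, x = ρ sin(φ) cos(θ), y = ρ sin(φ) sin(θ), z = ρ cos(φ), and dV = ρ^2 sin(φ) dρ dφ dθ.

The integrand becomes 28ρ^2, so

    ∭_E (28x^2 + 28y^2 + 28z^2) dV = ∫_{0}^{2π} ∫_{0}^{π/2} ∫_{0}^{5} (28ρ^2) · ρ^2 sin(φ) dρ dφ dθ.

Inner (ρ): 17500sin(φ).
Middle (φ): 17500.
Outer (θ): 35000π.

Therefore the triple integral equals 35000π.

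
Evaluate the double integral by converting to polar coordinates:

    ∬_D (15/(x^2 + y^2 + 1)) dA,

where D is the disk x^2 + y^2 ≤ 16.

The region D is 0 ≤ r ≤ 4, 0 ≤ θ ≤ 2π in polar coordinates, where x = r cos(θ), y = r sin(θ), and dA = r dr dθ.

Under the substitution, the integrand becomes 15/(r^2 + 1), so

    ∬_D (15/(x^2 + y^2 + 1)) dA = ∫_{0}^{2π} ∫_{0}^{4} (15/(r^2 + 1)) · r dr dθ.

Inner integral (in r): ∫_{0}^{4} (15/(r^2 + 1)) · r dr = 15log(17)/2.

Outer integral (in θ): ∫_{0}^{2π} (15log(17)/2) dθ = 15π log(17).

Therefore ∬_D (15/(x^2 + y^2 + 1)) dA = 15π log(17).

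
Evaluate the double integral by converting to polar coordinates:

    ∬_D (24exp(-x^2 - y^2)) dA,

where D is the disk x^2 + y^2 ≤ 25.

The region D is 0 ≤ r ≤ 5, 0 ≤ θ ≤ 2π in polar coordinates, where x = r cos(θ), y = r sin(θ), and dA = r dr dθ.

Under the substitution, the integrand becomes 24exp(-r^2), so

    ∬_D (24exp(-x^2 - y^2)) dA = ∫_{0}^{2π} ∫_{0}^{5} (24exp(-r^2)) · r dr dθ.

Inner integral (in r): ∫_{0}^{5} (24exp(-r^2)) · r dr = 12 - 12exp(-25).

Outer integral (in θ): ∫_{0}^{2π} (12 - 12exp(-25)) dθ = -24π exp(-25) + 24π.

Therefore ∬_D (24exp(-x^2 - y^2)) dA = -24π exp(-25) + 24π.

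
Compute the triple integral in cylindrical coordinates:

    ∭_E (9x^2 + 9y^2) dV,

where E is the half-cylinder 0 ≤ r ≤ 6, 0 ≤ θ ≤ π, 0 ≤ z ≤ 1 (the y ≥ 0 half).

In cylindrical coordinates, x = r cos(θ), y = r sin(θ), z = z, and dV = r dr dθ dz.

The integrand becomes 9r^2, so

    ∭_E (9x^2 + 9y^2) dV = ∫_{0}^{π} ∫_{0}^{6} ∫_{0}^{1} (9r^2) · r dz dr dθ.

Inner (z): 9r^3.
Middle (r from 0 to 6): 2916.
Outer (θ): 2916π.

Therefore the triple integral equals 2916π.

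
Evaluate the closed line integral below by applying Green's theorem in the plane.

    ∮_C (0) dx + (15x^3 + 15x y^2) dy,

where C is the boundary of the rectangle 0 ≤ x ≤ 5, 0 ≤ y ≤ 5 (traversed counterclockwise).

Green's theorem converts the closed line integral into a double integral over the enclosed region D:

    ∮_C P dx + Q dy = ∬_D (∂Q/∂x - ∂P/∂y) dA.

Here P = 0, Q = 15x^3 + 15x y^2, so

    ∂Q/∂x = 45x^2 + 15y^2,    ∂P/∂y = 0,
    ∂Q/∂x - ∂P/∂y = 45x^2 + 15y^2.

D is the region 0 ≤ x ≤ 5, 0 ≤ y ≤ 5. Evaluating the double integral:

    ∬_D (45x^2 + 15y^2) dA = ∫_0^{5} ∫_0^{5} (45x^2 + 15y^2) dy dx.

Inner (y from 0 to 5): 225x^2 + 625.
Outer (x from 0 to 5): 12500.

Therefore ∮_C P dx + Q dy = 12500.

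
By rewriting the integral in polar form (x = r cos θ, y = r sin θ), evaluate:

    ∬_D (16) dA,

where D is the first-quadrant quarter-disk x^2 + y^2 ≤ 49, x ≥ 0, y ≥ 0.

The region D is 0 ≤ r ≤ 7, 0 ≤ θ ≤ π/2 in polar coordinates, where x = r cos(θ), y = r sin(θ), and dA = r dr dθ.

Under the substitution, the integrand becomes 16, so

    ∬_D (16) dA = ∫_{0}^{π/2} ∫_{0}^{7} (16) · r dr dθ.

Inner integral (in r): ∫_{0}^{7} (16) · r dr = 392.

Outer integral (in θ): ∫_{0}^{π/2} (392) dθ = 196π.

Therefore ∬_D (16) dA = 196π.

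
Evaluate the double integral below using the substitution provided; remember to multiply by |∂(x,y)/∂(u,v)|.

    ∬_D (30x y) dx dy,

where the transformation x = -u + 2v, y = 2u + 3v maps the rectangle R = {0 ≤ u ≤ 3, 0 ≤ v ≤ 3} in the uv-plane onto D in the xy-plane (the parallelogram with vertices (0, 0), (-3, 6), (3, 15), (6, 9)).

Compute the Jacobian determinant of (x, y) with respect to (u, v):

    ∂(x,y)/∂(u,v) = | -1  2 | = (-1)(3) - (2)(2) = -7.
                   | 2  3 |

Its absolute value is |J| = 7 (the area scaling factor).

Substituting x = -u + 2v, y = 2u + 3v into the integrand,

    30x y → -60u^2 + 30u v + 180v^2,

so the integral becomes

    ∬_R (-60u^2 + 30u v + 180v^2) · |J| du dv = ∫_0^3 ∫_0^3 (-420u^2 + 210u v + 1260v^2) dv du.

Inner (v): -1260u^2 + 945u + 11340.
Outer (u): 53865/2.

Therefore ∬_D (30x y) dx dy = 53865/2.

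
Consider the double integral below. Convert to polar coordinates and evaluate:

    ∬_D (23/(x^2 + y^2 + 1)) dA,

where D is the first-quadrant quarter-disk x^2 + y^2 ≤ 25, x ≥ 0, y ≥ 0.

The region D is 0 ≤ r ≤ 5, 0 ≤ θ ≤ π/2 in polar coordinates, where x = r cos(θ), y = r sin(θ), and dA = r dr dθ.

Under the substitution, the integrand becomes 23/(r^2 + 1), so

    ∬_D (23/(x^2 + y^2 + 1)) dA = ∫_{0}^{π/2} ∫_{0}^{5} (23/(r^2 + 1)) · r dr dθ.

Inner integral (in r): ∫_{0}^{5} (23/(r^2 + 1)) · r dr = 23log(26)/2.

Outer integral (in θ): ∫_{0}^{π/2} (23log(26)/2) dθ = 23π log(26)/4.

Therefore ∬_D (23/(x^2 + y^2 + 1)) dA = 23π log(26)/4.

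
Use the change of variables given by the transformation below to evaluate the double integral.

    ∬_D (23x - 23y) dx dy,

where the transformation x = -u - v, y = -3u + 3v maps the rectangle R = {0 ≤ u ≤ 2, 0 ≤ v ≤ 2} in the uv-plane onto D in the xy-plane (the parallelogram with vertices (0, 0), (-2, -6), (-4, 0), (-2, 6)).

Compute the Jacobian determinant of (x, y) with respect to (u, v):

    ∂(x,y)/∂(u,v) = | -1  -1 | = (-1)(3) - (-1)(-3) = -6.
                   | -3  3 |

Its absolute value is |J| = 6 (the area scaling factor).

Substituting x = -u - v, y = -3u + 3v into the integrand,

    23x - 23y → 46u - 92v,

so the integral becomes

    ∬_R (46u - 92v) · |J| du dv = ∫_0^2 ∫_0^2 (276u - 552v) dv du.

Inner (v): 552u - 1104.
Outer (u): -1104.

Therefore ∬_D (23x - 23y) dx dy = -1104.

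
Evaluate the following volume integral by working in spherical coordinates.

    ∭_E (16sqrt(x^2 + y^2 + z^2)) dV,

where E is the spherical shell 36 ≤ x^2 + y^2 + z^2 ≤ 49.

In spherical coordinates, x = ρ sin(φ) cos(θ), y = ρ sin(φ) sin(θ), z = ρ cos(φ), and dV = ρ^2 sin(φ) dρ dφ dθ.

The integrand becomes 16ρ, so

    ∭_E (16sqrt(x^2 + y^2 + z^2)) dV = ∫_{0}^{2π} ∫_{0}^{π} ∫_{6}^{7} (16ρ) · ρ^2 sin(φ) dρ dφ dθ.

Inner (ρ): 4420sin(φ).
Middle (φ): 8840.
Outer (θ): 17680π.

Therefore the triple integral equals 17680π.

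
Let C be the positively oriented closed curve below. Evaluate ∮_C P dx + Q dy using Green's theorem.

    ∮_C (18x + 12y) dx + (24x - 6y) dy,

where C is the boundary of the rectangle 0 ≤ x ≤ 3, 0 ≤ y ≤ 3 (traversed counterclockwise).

Green's theorem converts the closed line integral into a double integral over the enclosed region D:

    ∮_C P dx + Q dy = ∬_D (∂Q/∂x - ∂P/∂y) dA.

Here P = 18x + 12y, Q = 24x - 6y, so

    ∂Q/∂x = 24,    ∂P/∂y = 12,
    ∂Q/∂x - ∂P/∂y = 12.

D is the region 0 ≤ x ≤ 3, 0 ≤ y ≤ 3. Evaluating the double integral:

    ∬_D (12) dA = ∫_0^{3} ∫_0^{3} (12) dy dx.

Inner (y from 0 to 3): 36.
Outer (x from 0 to 3): 108.

Therefore ∮_C P dx + Q dy = 108.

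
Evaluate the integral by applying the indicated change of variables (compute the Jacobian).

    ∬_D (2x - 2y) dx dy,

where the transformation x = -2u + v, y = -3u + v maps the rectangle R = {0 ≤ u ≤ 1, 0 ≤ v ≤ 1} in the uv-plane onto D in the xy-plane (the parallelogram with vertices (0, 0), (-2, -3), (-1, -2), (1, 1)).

Compute the Jacobian determinant of (x, y) with respect to (u, v):

    ∂(x,y)/∂(u,v) = | -2  1 | = (-2)(1) - (1)(-3) = 1.
                   | -3  1 |

Its absolute value is |J| = 1 (the area scaling factor).

Substituting x = -2u + v, y = -3u + v into the integrand,

    2x - 2y → 2u,

so the integral becomes

    ∬_R (2u) · |J| du dv = ∫_0^1 ∫_0^1 (2u) dv du.

Inner (v): 2u.
Outer (u): 1.

Therefore ∬_D (2x - 2y) dx dy = 1.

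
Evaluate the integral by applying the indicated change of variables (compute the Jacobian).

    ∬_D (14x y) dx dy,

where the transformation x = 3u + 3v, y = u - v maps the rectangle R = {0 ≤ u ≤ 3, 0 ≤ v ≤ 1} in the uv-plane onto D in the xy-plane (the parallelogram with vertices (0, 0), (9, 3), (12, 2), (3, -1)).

Compute the Jacobian determinant of (x, y) with respect to (u, v):

    ∂(x,y)/∂(u,v) = | 3  3 | = (3)(-1) - (3)(1) = -6.
                   | 1  -1 |

Its absolute value is |J| = 6 (the area scaling factor).

Substituting x = 3u + 3v, y = u - v into the integrand,

    14x y → 42u^2 - 42v^2,

so the integral becomes

    ∬_R (42u^2 - 42v^2) · |J| du dv = ∫_0^3 ∫_0^1 (252u^2 - 252v^2) dv du.

Inner (v): 252u^2 - 84.
Outer (u): 2016.

Therefore ∬_D (14x y) dx dy = 2016.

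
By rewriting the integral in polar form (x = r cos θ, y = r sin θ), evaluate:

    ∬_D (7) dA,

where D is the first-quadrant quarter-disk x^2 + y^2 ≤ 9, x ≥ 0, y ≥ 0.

The region D is 0 ≤ r ≤ 3, 0 ≤ θ ≤ π/2 in polar coordinates, where x = r cos(θ), y = r sin(θ), and dA = r dr dθ.

Under the substitution, the integrand becomes 7, so

    ∬_D (7) dA = ∫_{0}^{π/2} ∫_{0}^{3} (7) · r dr dθ.

Inner integral (in r): ∫_{0}^{3} (7) · r dr = 63/2.

Outer integral (in θ): ∫_{0}^{π/2} (63/2) dθ = 63π/4.

Therefore ∬_D (7) dA = 63π/4.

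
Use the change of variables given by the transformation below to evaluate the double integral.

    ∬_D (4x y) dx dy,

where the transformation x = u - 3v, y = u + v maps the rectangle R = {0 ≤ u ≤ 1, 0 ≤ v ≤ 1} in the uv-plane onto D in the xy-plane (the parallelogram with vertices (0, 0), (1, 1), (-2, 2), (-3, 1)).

Compute the Jacobian determinant of (x, y) with respect to (u, v):

    ∂(x,y)/∂(u,v) = | 1  -3 | = (1)(1) - (-3)(1) = 4.
                   | 1  1 |

Its absolute value is |J| = 4 (the area scaling factor).

Substituting x = u - 3v, y = u + v into the integrand,

    4x y → 4u^2 - 8u v - 12v^2,

so the integral becomes

    ∬_R (4u^2 - 8u v - 12v^2) · |J| du dv = ∫_0^1 ∫_0^1 (16u^2 - 32u v - 48v^2) dv du.

Inner (v): 16u^2 - 16u - 16.
Outer (u): -56/3.

Therefore ∬_D (4x y) dx dy = -56/3.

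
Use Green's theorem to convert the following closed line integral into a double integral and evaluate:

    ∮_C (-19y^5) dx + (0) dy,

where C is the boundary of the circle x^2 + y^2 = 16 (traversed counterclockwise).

Green's theorem converts the closed line integral into a double integral over the enclosed region D:

    ∮_C P dx + Q dy = ∬_D (∂Q/∂x - ∂P/∂y) dA.

Here P = -19y^5, Q = 0, so

    ∂Q/∂x = 0,    ∂P/∂y = -95y^4,
    ∂Q/∂x - ∂P/∂y = 95y^4.

D is the region x^2 + y^2 ≤ 16. Evaluating the double integral:

In polar coordinates (x = r cos θ, y = r sin θ, dA = r dr dθ) the integrand becomes 95r^4sin(θ)^4, so

    ∬_D (95y^4) dA = ∫_0^{2π} ∫_0^{4} (95r^4sin(θ)^4) · r dr dθ.

Inner (r from 0 to 4): 194560sin(θ)^4/3.
Outer (θ from 0 to 2π): 48640π.

Therefore ∮_C P dx + Q dy = 48640π.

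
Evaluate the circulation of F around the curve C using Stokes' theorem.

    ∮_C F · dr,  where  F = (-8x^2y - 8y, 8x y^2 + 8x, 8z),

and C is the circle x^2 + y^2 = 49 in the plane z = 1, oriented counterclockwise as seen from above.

Let S be the flat disk x^2 + y^2 ≤ 49 in the plane z = 1, with upward unit normal n̂ = ẑ. By Stokes' theorem,

    ∮_C F · dr = ∬_S (∇ × F) · n̂ dS = ∬_D (curl F)_z dA,

where D is the disk x^2 + y^2 ≤ 49.

Compute the curl of F = (-8x^2y - 8y, 8x y^2 + 8x, 8z):
    (∇ × F)_x = ∂F_z/∂y - ∂F_y/∂z = 0,
    (∇ × F)_y = ∂F_x/∂z - ∂F_z/∂x = 0,
    (∇ × F)_z = ∂F_y/∂x - ∂F_x/∂y = 8x^2 + 8y^2 + 16.

On z = 1, (curl F)_z = 8x^2 + 8y^2 + 16.

Convert to polar (x = r cos θ, y = r sin θ, dA = r dr dθ); the integrand becomes 8r^2 + 16, so

    ∬_D (curl F)_z dA = ∫_0^{2π} ∫_0^{7} (8r^2 + 16) · r dr dθ.

Inner (r from 0 to 7): 5194.
Outer (θ from 0 to 2π): 10388π.

Therefore ∮_C F · dr = 10388π.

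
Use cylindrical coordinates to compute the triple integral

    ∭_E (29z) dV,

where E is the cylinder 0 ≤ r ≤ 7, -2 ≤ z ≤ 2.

In cylindrical coordinates, x = r cos(θ), y = r sin(θ), z = z, and dV = r dr dθ dz.

The integrand becomes 29z, so

    ∭_E (29z) dV = ∫_{0}^{2π} ∫_{0}^{7} ∫_{-2}^{2} (29z) · r dz dr dθ.

Inner (z): 0.
Middle (r from 0 to 7): 0.
Outer (θ): 0.

Therefore the triple integral equals 0.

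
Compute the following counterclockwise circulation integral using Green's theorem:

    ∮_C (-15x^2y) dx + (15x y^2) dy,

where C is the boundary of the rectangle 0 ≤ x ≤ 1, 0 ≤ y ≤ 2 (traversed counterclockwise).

Green's theorem converts the closed line integral into a double integral over the enclosed region D:

    ∮_C P dx + Q dy = ∬_D (∂Q/∂x - ∂P/∂y) dA.

Here P = -15x^2y, Q = 15x y^2, so

    ∂Q/∂x = 15y^2,    ∂P/∂y = -15x^2,
    ∂Q/∂x - ∂P/∂y = 15x^2 + 15y^2.

D is the region 0 ≤ x ≤ 1, 0 ≤ y ≤ 2. Evaluating the double integral:

    ∬_D (15x^2 + 15y^2) dA = ∫_0^{1} ∫_0^{2} (15x^2 + 15y^2) dy dx.

Inner (y from 0 to 2): 30x^2 + 40.
Outer (x from 0 to 1): 50.

Therefore ∮_C P dx + Q dy = 50.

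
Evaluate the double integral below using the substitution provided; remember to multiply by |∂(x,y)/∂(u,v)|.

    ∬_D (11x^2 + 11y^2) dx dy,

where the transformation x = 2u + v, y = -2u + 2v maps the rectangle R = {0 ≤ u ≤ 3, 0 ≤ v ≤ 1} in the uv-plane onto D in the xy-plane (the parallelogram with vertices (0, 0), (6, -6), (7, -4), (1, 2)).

Compute the Jacobian determinant of (x, y) with respect to (u, v):

    ∂(x,y)/∂(u,v) = | 2  1 | = (2)(2) - (1)(-2) = 6.
                   | -2  2 |

Its absolute value is |J| = 6 (the area scaling factor).

Substituting x = 2u + v, y = -2u + 2v into the integrand,

    11x^2 + 11y^2 → 88u^2 - 44u v + 55v^2,

so the integral becomes

    ∬_R (88u^2 - 44u v + 55v^2) · |J| du dv = ∫_0^3 ∫_0^1 (528u^2 - 264u v + 330v^2) dv du.

Inner (v): 528u^2 - 132u + 110.
Outer (u): 4488.

Therefore ∬_D (11x^2 + 11y^2) dx dy = 4488.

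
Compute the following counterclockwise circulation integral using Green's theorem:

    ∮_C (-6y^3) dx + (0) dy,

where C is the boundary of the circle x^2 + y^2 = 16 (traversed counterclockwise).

Green's theorem converts the closed line integral into a double integral over the enclosed region D:

    ∮_C P dx + Q dy = ∬_D (∂Q/∂x - ∂P/∂y) dA.

Here P = -6y^3, Q = 0, so

    ∂Q/∂x = 0,    ∂P/∂y = -18y^2,
    ∂Q/∂x - ∂P/∂y = 18y^2.

D is the region x^2 + y^2 ≤ 16. Evaluating the double integral:

In polar coordinates (x = r cos θ, y = r sin θ, dA = r dr dθ) the integrand becomes 18r^2sin(θ)^2, so

    ∬_D (18y^2) dA = ∫_0^{2π} ∫_0^{4} (18r^2sin(θ)^2) · r dr dθ.

Inner (r from 0 to 4): 1152sin(θ)^2.
Outer (θ from 0 to 2π): 1152π.

Therefore ∮_C P dx + Q dy = 1152π.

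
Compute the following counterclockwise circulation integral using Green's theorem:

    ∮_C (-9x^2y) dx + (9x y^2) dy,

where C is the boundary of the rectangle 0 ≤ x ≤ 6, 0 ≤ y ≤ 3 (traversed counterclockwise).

Green's theorem converts the closed line integral into a double integral over the enclosed region D:

    ∮_C P dx + Q dy = ∬_D (∂Q/∂x - ∂P/∂y) dA.

Here P = -9x^2y, Q = 9x y^2, so

    ∂Q/∂x = 9y^2,    ∂P/∂y = -9x^2,
    ∂Q/∂x - ∂P/∂y = 9x^2 + 9y^2.

D is the region 0 ≤ x ≤ 6, 0 ≤ y ≤ 3. Evaluating the double integral:

    ∬_D (9x^2 + 9y^2) dA = ∫_0^{6} ∫_0^{3} (9x^2 + 9y^2) dy dx.

Inner (y from 0 to 3): 27x^2 + 81.
Outer (x from 0 to 6): 2430.

Therefore ∮_C P dx + Q dy = 2430.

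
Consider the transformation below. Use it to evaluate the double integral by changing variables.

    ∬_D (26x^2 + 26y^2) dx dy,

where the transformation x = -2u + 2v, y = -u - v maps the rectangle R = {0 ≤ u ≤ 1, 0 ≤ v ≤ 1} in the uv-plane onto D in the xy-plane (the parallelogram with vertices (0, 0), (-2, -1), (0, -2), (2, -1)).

Compute the Jacobian determinant of (x, y) with respect to (u, v):

    ∂(x,y)/∂(u,v) = | -2  2 | = (-2)(-1) - (2)(-1) = 4.
                   | -1  -1 |

Its absolute value is |J| = 4 (the area scaling factor).

Substituting x = -2u + 2v, y = -u - v into the integrand,

    26x^2 + 26y^2 → 130u^2 - 156u v + 130v^2,

so the integral becomes

    ∬_R (130u^2 - 156u v + 130v^2) · |J| du dv = ∫_0^1 ∫_0^1 (520u^2 - 624u v + 520v^2) dv du.

Inner (v): 520u^2 - 312u + 520/3.
Outer (u): 572/3.

Therefore ∬_D (26x^2 + 26y^2) dx dy = 572/3.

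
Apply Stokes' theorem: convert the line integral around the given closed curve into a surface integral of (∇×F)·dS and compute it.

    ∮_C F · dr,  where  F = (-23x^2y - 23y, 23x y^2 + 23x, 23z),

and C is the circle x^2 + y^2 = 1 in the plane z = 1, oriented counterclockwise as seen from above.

Let S be the flat disk x^2 + y^2 ≤ 1 in the plane z = 1, with upward unit normal n̂ = ẑ. By Stokes' theorem,

    ∮_C F · dr = ∬_S (∇ × F) · n̂ dS = ∬_D (curl F)_z dA,

where D is the disk x^2 + y^2 ≤ 1.

Compute the curl of F = (-23x^2y - 23y, 23x y^2 + 23x, 23z):
    (∇ × F)_x = ∂F_z/∂y - ∂F_y/∂z = 0,
    (∇ × F)_y = ∂F_x/∂z - ∂F_z/∂x = 0,
    (∇ × F)_z = ∂F_y/∂x - ∂F_x/∂y = 23x^2 + 23y^2 + 46.

On z = 1, (curl F)_z = 23x^2 + 23y^2 + 46.

Convert to polar (x = r cos θ, y = r sin θ, dA = r dr dθ); the integrand becomes 23r^2 + 46, so

    ∬_D (curl F)_z dA = ∫_0^{2π} ∫_0^{1} (23r^2 + 46) · r dr dθ.

Inner (r from 0 to 1): 115/4.
Outer (θ from 0 to 2π): 115π/2.

Therefore ∮_C F · dr = 115π/2.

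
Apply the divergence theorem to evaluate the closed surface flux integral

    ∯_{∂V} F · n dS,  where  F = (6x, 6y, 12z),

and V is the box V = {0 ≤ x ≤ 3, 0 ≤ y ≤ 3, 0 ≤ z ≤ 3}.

By the divergence theorem,

    ∯_{∂V} F · n dS = ∭_V (∇ · F) dV.

Compute the divergence:
    ∇ · F = ∂F_x/∂x + ∂F_y/∂y + ∂F_z/∂z = 6 + 6 + 12 = 24.

V is a rectangular box, so dV = dx dy dz with 0 ≤ x ≤ 3, 0 ≤ y ≤ 3, 0 ≤ z ≤ 3.

Integrate (24) over V as an iterated integral:

    ∭_V (∇·F) dV = ∫_0^{3} ∫_0^{3} ∫_0^{3} (24) dz dy dx.

Inner (z from 0 to 3): 72.
Middle (y from 0 to 3): 216.
Outer (x from 0 to 3): 648.

Therefore ∯_{∂V} F · n dS = 648.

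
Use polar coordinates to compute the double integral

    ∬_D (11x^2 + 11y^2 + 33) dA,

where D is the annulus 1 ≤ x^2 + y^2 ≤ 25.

The region D is 1 ≤ r ≤ 5, 0 ≤ θ ≤ 2π in polar coordinates, where x = r cos(θ), y = r sin(θ), and dA = r dr dθ.

Under the substitution, the integrand becomes 11r^2 + 33, so

    ∬_D (11x^2 + 11y^2 + 33) dA = ∫_{0}^{2π} ∫_{1}^{5} (11r^2 + 33) · r dr dθ.

Inner integral (in r): ∫_{1}^{5} (11r^2 + 33) · r dr = 2112.

Outer integral (in θ): ∫_{0}^{2π} (2112) dθ = 4224π.

Therefore ∬_D (11x^2 + 11y^2 + 33) dA = 4224π.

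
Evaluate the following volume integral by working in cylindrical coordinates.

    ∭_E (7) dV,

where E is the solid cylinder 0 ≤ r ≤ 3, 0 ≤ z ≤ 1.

In cylindrical coordinates, x = r cos(θ), y = r sin(θ), z = z, and dV = r dr dθ dz.

The integrand becomes 7, so

    ∭_E (7) dV = ∫_{0}^{2π} ∫_{0}^{3} ∫_{0}^{1} (7) · r dz dr dθ.

Inner (z): 7r.
Middle (r from 0 to 3): 63/2.
Outer (θ): 63π.

Therefore the triple integral equals 63π.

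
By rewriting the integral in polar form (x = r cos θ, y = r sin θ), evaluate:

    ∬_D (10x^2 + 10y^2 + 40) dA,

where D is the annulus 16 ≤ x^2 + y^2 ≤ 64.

The region D is 4 ≤ r ≤ 8, 0 ≤ θ ≤ 2π in polar coordinates, where x = r cos(θ), y = r sin(θ), and dA = r dr dθ.

Under the substitution, the integrand becomes 10r^2 + 40, so

    ∬_D (10x^2 + 10y^2 + 40) dA = ∫_{0}^{2π} ∫_{4}^{8} (10r^2 + 40) · r dr dθ.

Inner integral (in r): ∫_{4}^{8} (10r^2 + 40) · r dr = 10560.

Outer integral (in θ): ∫_{0}^{2π} (10560) dθ = 21120π.

Therefore ∬_D (10x^2 + 10y^2 + 40) dA = 21120π.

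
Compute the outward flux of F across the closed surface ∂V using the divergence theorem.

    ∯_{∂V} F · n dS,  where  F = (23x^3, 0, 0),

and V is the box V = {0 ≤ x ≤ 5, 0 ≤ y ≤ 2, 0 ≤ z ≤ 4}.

By the divergence theorem,

    ∯_{∂V} F · n dS = ∭_V (∇ · F) dV.

Compute the divergence:
    ∇ · F = ∂F_x/∂x + ∂F_y/∂y + ∂F_z/∂z = 69x^2 + 0 + 0 = 69x^2.

V is a rectangular box, so dV = dx dy dz with 0 ≤ x ≤ 5, 0 ≤ y ≤ 2, 0 ≤ z ≤ 4.

Integrate (69x^2) over V as an iterated integral:

    ∭_V (∇·F) dV = ∫_0^{5} ∫_0^{2} ∫_0^{4} (69x^2) dz dy dx.

Inner (z from 0 to 4): 276x^2.
Middle (y from 0 to 2): 552x^2.
Outer (x from 0 to 5): 23000.

Therefore ∯_{∂V} F · n dS = 23000.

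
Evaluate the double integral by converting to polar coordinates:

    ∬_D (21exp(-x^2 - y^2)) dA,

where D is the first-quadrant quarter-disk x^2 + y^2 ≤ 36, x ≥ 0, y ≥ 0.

The region D is 0 ≤ r ≤ 6, 0 ≤ θ ≤ π/2 in polar coordinates, where x = r cos(θ), y = r sin(θ), and dA = r dr dθ.

Under the substitution, the integrand becomes 21exp(-r^2), so

    ∬_D (21exp(-x^2 - y^2)) dA = ∫_{0}^{π/2} ∫_{0}^{6} (21exp(-r^2)) · r dr dθ.

Inner integral (in r): ∫_{0}^{6} (21exp(-r^2)) · r dr = 21/2 - 21exp(-36)/2.

Outer integral (in θ): ∫_{0}^{π/2} (21/2 - 21exp(-36)/2) dθ = -21π (1 - exp(36))exp(-36)/4.

Therefore ∬_D (21exp(-x^2 - y^2)) dA = -21π (1 - exp(36))exp(-36)/4.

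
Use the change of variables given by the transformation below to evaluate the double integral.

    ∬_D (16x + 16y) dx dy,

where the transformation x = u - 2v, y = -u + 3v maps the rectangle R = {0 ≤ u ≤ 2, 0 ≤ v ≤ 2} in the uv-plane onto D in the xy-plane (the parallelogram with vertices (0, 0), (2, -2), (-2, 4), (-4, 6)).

Compute the Jacobian determinant of (x, y) with respect to (u, v):

    ∂(x,y)/∂(u,v) = | 1  -2 | = (1)(3) - (-2)(-1) = 1.
                   | -1  3 |

Its absolute value is |J| = 1 (the area scaling factor).

Substituting x = u - 2v, y = -u + 3v into the integrand,

    16x + 16y → 16v,

so the integral becomes

    ∬_R (16v) · |J| du dv = ∫_0^2 ∫_0^2 (16v) dv du.

Inner (v): 32.
Outer (u): 64.

Therefore ∬_D (16x + 16y) dx dy = 64.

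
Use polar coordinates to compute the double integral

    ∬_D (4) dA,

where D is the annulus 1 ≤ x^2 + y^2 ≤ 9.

The region D is 1 ≤ r ≤ 3, 0 ≤ θ ≤ 2π in polar coordinates, where x = r cos(θ), y = r sin(θ), and dA = r dr dθ.

Under the substitution, the integrand becomes 4, so

    ∬_D (4) dA = ∫_{0}^{2π} ∫_{1}^{3} (4) · r dr dθ.

Inner integral (in r): ∫_{1}^{3} (4) · r dr = 16.

Outer integral (in θ): ∫_{0}^{2π} (16) dθ = 32π.

Therefore ∬_D (4) dA = 32π.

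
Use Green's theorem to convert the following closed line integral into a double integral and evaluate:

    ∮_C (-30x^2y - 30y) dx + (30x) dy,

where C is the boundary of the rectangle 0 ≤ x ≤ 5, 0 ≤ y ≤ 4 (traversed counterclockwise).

Green's theorem converts the closed line integral into a double integral over the enclosed region D:

    ∮_C P dx + Q dy = ∬_D (∂Q/∂x - ∂P/∂y) dA.

Here P = -30x^2y - 30y, Q = 30x, so

    ∂Q/∂x = 30,    ∂P/∂y = -30x^2 - 30,
    ∂Q/∂x - ∂P/∂y = 30x^2 + 60.

D is the region 0 ≤ x ≤ 5, 0 ≤ y ≤ 4. Evaluating the double integral:

    ∬_D (30x^2 + 60) dA = ∫_0^{5} ∫_0^{4} (30x^2 + 60) dy dx.

Inner (y from 0 to 4): 120x^2 + 240.
Outer (x from 0 to 5): 6200.

Therefore ∮_C P dx + Q dy = 6200.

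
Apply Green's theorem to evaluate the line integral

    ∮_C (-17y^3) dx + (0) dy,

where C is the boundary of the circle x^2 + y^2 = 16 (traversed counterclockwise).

Green's theorem converts the closed line integral into a double integral over the enclosed region D:

    ∮_C P dx + Q dy = ∬_D (∂Q/∂x - ∂P/∂y) dA.

Here P = -17y^3, Q = 0, so

    ∂Q/∂x = 0,    ∂P/∂y = -51y^2,
    ∂Q/∂x - ∂P/∂y = 51y^2.

D is the region x^2 + y^2 ≤ 16. Evaluating the double integral:

In polar coordinates (x = r cos θ, y = r sin θ, dA = r dr dθ) the integrand becomes 51r^2sin(θ)^2, so

    ∬_D (51y^2) dA = ∫_0^{2π} ∫_0^{4} (51r^2sin(θ)^2) · r dr dθ.

Inner (r from 0 to 4): 3264sin(θ)^2.
Outer (θ from 0 to 2π): 3264π.

Therefore ∮_C P dx + Q dy = 3264π.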